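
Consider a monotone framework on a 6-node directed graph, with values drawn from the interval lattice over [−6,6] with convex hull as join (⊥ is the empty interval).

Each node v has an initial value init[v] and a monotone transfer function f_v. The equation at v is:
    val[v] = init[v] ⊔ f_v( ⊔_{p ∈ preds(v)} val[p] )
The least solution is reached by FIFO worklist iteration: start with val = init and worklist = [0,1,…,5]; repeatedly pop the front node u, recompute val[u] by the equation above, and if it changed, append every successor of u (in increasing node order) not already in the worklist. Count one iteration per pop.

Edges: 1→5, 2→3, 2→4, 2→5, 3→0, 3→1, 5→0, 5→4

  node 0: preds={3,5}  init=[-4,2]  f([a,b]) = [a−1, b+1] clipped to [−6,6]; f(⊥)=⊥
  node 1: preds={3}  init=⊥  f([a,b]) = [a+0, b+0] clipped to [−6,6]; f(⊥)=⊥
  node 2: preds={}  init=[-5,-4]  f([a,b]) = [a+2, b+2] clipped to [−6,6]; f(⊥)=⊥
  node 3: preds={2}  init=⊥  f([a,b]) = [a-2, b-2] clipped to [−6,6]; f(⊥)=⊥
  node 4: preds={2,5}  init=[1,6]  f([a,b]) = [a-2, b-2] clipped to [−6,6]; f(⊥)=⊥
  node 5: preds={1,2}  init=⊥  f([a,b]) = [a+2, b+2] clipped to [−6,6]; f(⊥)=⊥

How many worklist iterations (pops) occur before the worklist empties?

12

Iteration log — 12 steps:
  step 1. node 0  ⊔preds=⊥  new=[-4,2]  stable
  step 2. node 1  ⊔preds=⊥  new=⊥  stable
  step 3. node 2  ⊔preds=⊥  new=[-5,-4]  stable
  step 4. node 3  ⊔preds=[-5,-4]  new=[-6,-6]  old=⊥  +wl: 0,1
  step 5. node 4  ⊔preds=[-5,-4]  new=[-6,6]  old=[1,6]  +wl: 
  step 6. node 5  ⊔preds=[-5,-4]  new=[-3,-2]  old=⊥  +wl: 4
  step 7. node 0  ⊔preds=[-6,-2]  new=[-6,2]  old=[-4,2]  +wl: 
  step 8. node 1  ⊔preds=[-6,-6]  new=[-6,-6]  old=⊥  +wl: 5
  step 9. node 4  ⊔preds=[-5,-2]  new=[-6,6]  stable
  step 10. node 5  ⊔preds=[-6,-4]  new=[-4,-2]  old=[-3,-2]  +wl: 0,4
  step 11. node 0  ⊔preds=[-6,-2]  new=[-6,2]  stable
  step 12. node 4  ⊔preds=[-5,-2]  new=[-6,6]  stable

Least fixpoint reached:
  node 0: [-6,2]
  node 1: [-6,-6]
  node 2: [-5,-4]
  node 3: [-6,-6]
  node 4: [-6,6]
  node 5: [-4,-2]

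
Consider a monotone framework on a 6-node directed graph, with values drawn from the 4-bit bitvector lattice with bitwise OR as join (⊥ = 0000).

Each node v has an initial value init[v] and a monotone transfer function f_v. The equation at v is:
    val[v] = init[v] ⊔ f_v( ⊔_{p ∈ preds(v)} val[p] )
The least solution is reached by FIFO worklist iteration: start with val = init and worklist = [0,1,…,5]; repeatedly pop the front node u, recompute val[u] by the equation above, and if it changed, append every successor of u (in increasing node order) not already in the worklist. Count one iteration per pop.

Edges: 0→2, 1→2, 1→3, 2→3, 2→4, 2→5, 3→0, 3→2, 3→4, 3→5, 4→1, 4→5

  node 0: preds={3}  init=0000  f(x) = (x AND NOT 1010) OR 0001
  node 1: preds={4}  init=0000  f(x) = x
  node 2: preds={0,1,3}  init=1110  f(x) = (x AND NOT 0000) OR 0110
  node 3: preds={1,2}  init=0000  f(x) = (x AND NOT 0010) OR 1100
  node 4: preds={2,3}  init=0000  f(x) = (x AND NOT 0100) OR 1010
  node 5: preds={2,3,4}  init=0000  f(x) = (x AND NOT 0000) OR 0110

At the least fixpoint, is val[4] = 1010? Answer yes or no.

Trace (11 dequeues):
  [1] u=0 | in 0000 | out 0001 | prev 0000 | push {}
  [2] u=1 | in 0000 | out 0000 | ==
  [3] u=2 | in 0001 | out 1111 | prev 1110 | push {}
  [4] u=3 | in 1111 | out 1101 | prev 0000 | push {0,2}
  [5] u=4 | in 1111 | out 1011 | prev 0000 | push {1}
  [6] u=5 | in 1111 | out 1111 | prev 0000 | push {}
  [7] u=0 | in 1101 | out 0101 | prev 0001 | push {}
  [8] u=2 | in 1101 | out 1111 | ==
  [9] u=1 | in 1011 | out 1011 | prev 0000 | push {2,3}
  [10] u=2 | in 1111 | out 1111 | ==
  [11] u=3 | in 1111 | out 1101 | ==

Converged values:
  [0] 0101
  [1] 1011
  [2] 1111
  [3] 1101
  [4] 1011
  [5] 1111

no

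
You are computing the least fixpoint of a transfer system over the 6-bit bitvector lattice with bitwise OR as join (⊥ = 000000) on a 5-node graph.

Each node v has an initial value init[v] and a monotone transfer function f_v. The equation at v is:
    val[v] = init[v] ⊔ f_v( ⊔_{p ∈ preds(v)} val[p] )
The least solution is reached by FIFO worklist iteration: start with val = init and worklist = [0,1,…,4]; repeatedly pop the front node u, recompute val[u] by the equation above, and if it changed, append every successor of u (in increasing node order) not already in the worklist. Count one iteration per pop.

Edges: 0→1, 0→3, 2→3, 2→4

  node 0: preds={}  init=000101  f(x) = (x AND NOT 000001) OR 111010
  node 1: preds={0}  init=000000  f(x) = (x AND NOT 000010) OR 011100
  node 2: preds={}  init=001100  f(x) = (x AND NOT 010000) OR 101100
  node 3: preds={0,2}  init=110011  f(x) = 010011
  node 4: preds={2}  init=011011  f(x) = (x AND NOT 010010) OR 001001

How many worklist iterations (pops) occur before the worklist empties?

Trace (5 dequeues):
  [1] u=0 | in 000000 | out 111111 | prev 000101 | push {}
  [2] u=1 | in 111111 | out 111101 | prev 000000 | push {}
  [3] u=2 | in 000000 | out 101100 | prev 001100 | push {}
  [4] u=3 | in 111111 | out 110011 | ==
  [5] u=4 | in 101100 | out 111111 | prev 011011 | push {}

Converged values:
  [0] 111111
  [1] 111101
  [2] 101100
  [3] 110011
  [4] 111111

5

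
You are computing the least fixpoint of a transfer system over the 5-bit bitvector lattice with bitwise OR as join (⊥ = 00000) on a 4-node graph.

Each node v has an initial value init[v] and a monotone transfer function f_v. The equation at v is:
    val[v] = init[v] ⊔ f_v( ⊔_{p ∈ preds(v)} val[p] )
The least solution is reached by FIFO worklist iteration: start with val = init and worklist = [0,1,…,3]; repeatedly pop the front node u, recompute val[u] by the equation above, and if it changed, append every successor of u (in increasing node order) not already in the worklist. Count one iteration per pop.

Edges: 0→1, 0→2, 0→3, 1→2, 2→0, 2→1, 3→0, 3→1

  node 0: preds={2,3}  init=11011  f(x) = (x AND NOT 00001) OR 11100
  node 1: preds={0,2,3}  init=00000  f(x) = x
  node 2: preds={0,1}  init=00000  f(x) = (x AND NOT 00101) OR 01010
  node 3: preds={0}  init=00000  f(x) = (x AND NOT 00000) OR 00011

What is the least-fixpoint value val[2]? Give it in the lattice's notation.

11010

Trace (6 dequeues):
  [1] u=0 | in 00000 | out 11111 | prev 11011 | push {}
  [2] u=1 | in 11111 | out 11111 | prev 00000 | push {}
  [3] u=2 | in 11111 | out 11010 | prev 00000 | push {0,1}
  [4] u=3 | in 11111 | out 11111 | prev 00000 | push {}
  [5] u=0 | in 11111 | out 11111 | ==
  [6] u=1 | in 11111 | out 11111 | ==

Converged values:
  [0] 11111
  [1] 11111
  [2] 11010
  [3] 11111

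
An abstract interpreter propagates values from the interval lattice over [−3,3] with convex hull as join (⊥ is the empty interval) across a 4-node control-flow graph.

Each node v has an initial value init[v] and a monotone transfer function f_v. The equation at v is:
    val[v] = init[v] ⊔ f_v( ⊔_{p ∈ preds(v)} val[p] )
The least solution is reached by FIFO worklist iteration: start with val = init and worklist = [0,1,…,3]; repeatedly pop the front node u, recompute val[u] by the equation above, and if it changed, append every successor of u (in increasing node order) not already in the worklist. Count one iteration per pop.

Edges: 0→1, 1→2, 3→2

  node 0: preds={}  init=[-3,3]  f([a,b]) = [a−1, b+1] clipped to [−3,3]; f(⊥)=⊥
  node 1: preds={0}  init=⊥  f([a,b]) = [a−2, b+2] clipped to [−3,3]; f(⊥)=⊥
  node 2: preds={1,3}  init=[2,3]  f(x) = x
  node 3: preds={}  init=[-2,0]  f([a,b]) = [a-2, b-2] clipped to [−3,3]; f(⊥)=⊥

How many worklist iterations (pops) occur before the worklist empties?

Worklist (4 pops):
  #1 pop 0: in=⊥ → [-3,3] (no change)
  #2 pop 1: in=[-3,3] → [-3,3] (was ⊥); enqueue []
  #3 pop 2: in=[-3,3] → [-3,3] (was [2,3]); enqueue []
  #4 pop 3: in=⊥ → [-2,0] (no change)

Fixpoint:
  val[0] = [-3,3]
  val[1] = [-3,3]
  val[2] = [-3,3]
  val[3] = [-2,0]

4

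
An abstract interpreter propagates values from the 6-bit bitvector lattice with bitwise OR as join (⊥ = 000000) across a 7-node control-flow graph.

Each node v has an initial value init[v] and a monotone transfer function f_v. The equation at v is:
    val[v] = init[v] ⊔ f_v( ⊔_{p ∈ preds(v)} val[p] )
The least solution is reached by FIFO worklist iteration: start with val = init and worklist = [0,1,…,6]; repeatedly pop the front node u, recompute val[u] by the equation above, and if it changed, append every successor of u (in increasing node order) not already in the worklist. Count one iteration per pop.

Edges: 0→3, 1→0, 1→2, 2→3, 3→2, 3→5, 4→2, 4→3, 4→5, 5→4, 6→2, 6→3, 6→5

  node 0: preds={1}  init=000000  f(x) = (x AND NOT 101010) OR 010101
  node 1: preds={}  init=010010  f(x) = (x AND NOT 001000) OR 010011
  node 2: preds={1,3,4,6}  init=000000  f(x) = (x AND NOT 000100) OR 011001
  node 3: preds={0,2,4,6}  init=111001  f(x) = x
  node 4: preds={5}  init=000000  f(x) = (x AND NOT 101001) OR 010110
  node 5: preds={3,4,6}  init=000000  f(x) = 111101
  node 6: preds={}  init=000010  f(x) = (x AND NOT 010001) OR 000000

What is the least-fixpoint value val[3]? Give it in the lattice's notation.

111111

Trace (11 dequeues):
  [1] u=0 | in 010010 | out 010101 | prev 000000 | push {}
  [2] u=1 | in 000000 | out 010011 | prev 010010 | push {0}
  [3] u=2 | in 111011 | out 111011 | prev 000000 | push {}
  [4] u=3 | in 111111 | out 111111 | prev 111001 | push {2}
  [5] u=4 | in 000000 | out 010110 | prev 000000 | push {3}
  [6] u=5 | in 111111 | out 111101 | prev 000000 | push {4}
  [7] u=6 | in 000000 | out 000010 | ==
  [8] u=0 | in 010011 | out 010101 | ==
  [9] u=2 | in 111111 | out 111011 | ==
  [10] u=3 | in 111111 | out 111111 | ==
  [11] u=4 | in 111101 | out 010110 | ==

Converged values:
  [0] 010101
  [1] 010011
  [2] 111011
  [3] 111111
  [4] 010110
  [5] 111101
  [6] 000010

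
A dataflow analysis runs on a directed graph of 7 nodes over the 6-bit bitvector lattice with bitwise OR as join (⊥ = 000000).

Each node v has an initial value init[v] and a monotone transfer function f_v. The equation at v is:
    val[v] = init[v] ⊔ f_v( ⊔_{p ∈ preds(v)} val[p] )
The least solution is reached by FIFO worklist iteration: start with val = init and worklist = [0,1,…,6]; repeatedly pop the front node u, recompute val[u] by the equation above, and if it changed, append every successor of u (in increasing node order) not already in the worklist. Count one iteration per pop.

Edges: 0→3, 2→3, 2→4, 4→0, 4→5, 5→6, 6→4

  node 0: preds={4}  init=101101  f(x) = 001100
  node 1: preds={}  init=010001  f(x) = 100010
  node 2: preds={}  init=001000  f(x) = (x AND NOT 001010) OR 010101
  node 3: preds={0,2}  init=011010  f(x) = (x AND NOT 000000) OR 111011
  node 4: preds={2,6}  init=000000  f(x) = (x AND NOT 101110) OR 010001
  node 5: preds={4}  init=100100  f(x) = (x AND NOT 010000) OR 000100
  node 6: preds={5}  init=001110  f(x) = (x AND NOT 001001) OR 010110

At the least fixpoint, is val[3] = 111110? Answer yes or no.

Iteration log — 9 steps:
  step 1. node 0  ⊔preds=000000  new=101101  stable
  step 2. node 1  ⊔preds=000000  new=110011  old=010001  +wl: 
  step 3. node 2  ⊔preds=000000  new=011101  old=001000  +wl: 
  step 4. node 3  ⊔preds=111101  new=111111  old=011010  +wl: 
  step 5. node 4  ⊔preds=011111  new=010001  old=000000  +wl: 0
  step 6. node 5  ⊔preds=010001  new=100101  old=100100  +wl: 
  step 7. node 6  ⊔preds=100101  new=111110  old=001110  +wl: 4
  step 8. node 0  ⊔preds=010001  new=101101  stable
  step 9. node 4  ⊔preds=111111  new=010001  stable

Least fixpoint reached:
  node 0: 101101
  node 1: 110011
  node 2: 011101
  node 3: 111111
  node 4: 010001
  node 5: 100101
  node 6: 111110

no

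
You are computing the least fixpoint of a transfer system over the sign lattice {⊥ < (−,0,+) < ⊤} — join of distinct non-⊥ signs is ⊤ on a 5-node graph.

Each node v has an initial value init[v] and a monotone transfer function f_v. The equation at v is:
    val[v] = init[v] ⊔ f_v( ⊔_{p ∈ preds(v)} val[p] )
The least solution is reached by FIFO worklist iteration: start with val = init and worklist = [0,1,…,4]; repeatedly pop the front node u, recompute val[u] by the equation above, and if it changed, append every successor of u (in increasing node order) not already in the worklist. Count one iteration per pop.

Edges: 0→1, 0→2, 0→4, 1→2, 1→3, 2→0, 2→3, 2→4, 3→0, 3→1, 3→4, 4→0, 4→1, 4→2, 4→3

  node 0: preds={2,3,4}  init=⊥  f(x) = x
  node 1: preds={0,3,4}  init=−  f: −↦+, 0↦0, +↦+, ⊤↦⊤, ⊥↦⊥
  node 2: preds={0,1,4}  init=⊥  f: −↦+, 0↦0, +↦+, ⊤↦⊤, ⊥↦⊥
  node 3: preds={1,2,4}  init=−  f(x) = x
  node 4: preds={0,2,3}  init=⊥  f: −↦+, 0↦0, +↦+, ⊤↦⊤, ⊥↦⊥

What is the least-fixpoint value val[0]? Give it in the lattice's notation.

Trace (10 dequeues):
  [1] u=0 | in − | out − | prev ⊥ | push {}
  [2] u=1 | in − | out ⊤ | prev − | push {}
  [3] u=2 | in ⊤ | out ⊤ | prev ⊥ | push {0}
  [4] u=3 | in ⊤ | out ⊤ | prev − | push {1}
  [5] u=4 | in ⊤ | out ⊤ | prev ⊥ | push {2,3}
  [6] u=0 | in ⊤ | out ⊤ | prev − | push {4}
  [7] u=1 | in ⊤ | out ⊤ | ==
  [8] u=2 | in ⊤ | out ⊤ | ==
  [9] u=3 | in ⊤ | out ⊤ | ==
  [10] u=4 | in ⊤ | out ⊤ | ==

Converged values:
  [0] ⊤
  [1] ⊤
  [2] ⊤
  [3] ⊤
  [4] ⊤

⊤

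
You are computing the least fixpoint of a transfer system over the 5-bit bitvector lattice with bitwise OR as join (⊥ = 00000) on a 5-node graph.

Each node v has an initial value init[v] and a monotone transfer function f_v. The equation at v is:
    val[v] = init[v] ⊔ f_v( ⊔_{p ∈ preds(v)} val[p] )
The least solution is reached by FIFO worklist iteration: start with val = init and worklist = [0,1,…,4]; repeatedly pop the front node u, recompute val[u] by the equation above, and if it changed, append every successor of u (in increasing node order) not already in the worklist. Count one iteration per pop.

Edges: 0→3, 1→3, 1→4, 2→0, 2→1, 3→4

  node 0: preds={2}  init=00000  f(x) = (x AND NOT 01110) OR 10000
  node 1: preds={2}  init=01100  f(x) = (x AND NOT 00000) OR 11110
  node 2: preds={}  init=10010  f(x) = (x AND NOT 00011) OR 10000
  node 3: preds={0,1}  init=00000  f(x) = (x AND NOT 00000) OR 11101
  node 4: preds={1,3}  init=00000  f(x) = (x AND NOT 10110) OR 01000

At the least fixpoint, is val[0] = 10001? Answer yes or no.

no

Trace (5 dequeues):
  [1] u=0 | in 10010 | out 10000 | prev 00000 | push {}
  [2] u=1 | in 10010 | out 11110 | prev 01100 | push {}
  [3] u=2 | in 00000 | out 10010 | ==
  [4] u=3 | in 11110 | out 11111 | prev 00000 | push {}
  [5] u=4 | in 11111 | out 01001 | prev 00000 | push {}

Converged values:
  [0] 10000
  [1] 11110
  [2] 10010
  [3] 11111
  [4] 01001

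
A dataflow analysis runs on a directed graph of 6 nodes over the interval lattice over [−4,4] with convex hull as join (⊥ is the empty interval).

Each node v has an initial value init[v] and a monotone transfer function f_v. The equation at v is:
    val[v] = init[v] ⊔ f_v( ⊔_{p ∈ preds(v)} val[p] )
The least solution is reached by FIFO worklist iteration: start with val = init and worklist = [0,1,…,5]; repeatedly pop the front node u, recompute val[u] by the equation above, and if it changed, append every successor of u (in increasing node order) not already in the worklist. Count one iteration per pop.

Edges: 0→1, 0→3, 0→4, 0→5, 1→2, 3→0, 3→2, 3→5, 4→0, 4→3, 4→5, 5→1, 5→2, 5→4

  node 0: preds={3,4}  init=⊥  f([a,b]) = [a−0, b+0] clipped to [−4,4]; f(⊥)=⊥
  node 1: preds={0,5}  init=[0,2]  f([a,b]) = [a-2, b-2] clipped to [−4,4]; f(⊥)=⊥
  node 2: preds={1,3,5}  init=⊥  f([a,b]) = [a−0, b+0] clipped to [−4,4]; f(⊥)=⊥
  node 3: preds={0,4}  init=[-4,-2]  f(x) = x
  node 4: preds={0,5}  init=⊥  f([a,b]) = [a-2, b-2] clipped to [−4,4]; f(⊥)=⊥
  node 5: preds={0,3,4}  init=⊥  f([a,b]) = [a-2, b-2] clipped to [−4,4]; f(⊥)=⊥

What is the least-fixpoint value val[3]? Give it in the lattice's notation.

Iteration log — 11 steps:
  step 1. node 0  ⊔preds=[-4,-2]  new=[-4,-2]  old=⊥  +wl: 
  step 2. node 1  ⊔preds=[-4,-2]  new=[-4,2]  old=[0,2]  +wl: 
  step 3. node 2  ⊔preds=[-4,2]  new=[-4,2]  old=⊥  +wl: 
  step 4. node 3  ⊔preds=[-4,-2]  new=[-4,-2]  stable
  step 5. node 4  ⊔preds=[-4,-2]  new=[-4,-4]  old=⊥  +wl: 0,3
  step 6. node 5  ⊔preds=[-4,-2]  new=[-4,-4]  old=⊥  +wl: 1,2,4
  step 7. node 0  ⊔preds=[-4,-2]  new=[-4,-2]  stable
  step 8. node 3  ⊔preds=[-4,-2]  new=[-4,-2]  stable
  step 9. node 1  ⊔preds=[-4,-2]  new=[-4,2]  stable
  step 10. node 2  ⊔preds=[-4,2]  new=[-4,2]  stable
  step 11. node 4  ⊔preds=[-4,-2]  new=[-4,-4]  stable

Least fixpoint reached:
  node 0: [-4,-2]
  node 1: [-4,2]
  node 2: [-4,2]
  node 3: [-4,-2]
  node 4: [-4,-4]
  node 5: [-4,-4]

[-4,-2]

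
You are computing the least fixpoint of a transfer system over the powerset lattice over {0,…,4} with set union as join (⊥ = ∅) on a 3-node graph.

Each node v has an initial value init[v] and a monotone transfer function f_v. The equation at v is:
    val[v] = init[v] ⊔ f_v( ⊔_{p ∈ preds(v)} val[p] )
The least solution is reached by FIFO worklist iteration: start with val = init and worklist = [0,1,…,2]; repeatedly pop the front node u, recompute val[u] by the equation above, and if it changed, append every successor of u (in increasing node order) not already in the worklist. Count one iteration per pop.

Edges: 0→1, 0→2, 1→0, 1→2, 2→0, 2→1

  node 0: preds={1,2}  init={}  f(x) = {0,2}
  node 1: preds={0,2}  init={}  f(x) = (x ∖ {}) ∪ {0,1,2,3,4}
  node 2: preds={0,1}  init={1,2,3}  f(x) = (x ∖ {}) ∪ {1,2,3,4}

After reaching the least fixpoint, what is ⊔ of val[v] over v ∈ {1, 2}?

Worklist (5 pops):
  #1 pop 0: in={1,2,3} → {0,2} (was {}); enqueue []
  #2 pop 1: in={0,1,2,3} → {0,1,2,3,4} (was {}); enqueue [0]
  #3 pop 2: in={0,1,2,3,4} → {0,1,2,3,4} (was {1,2,3}); enqueue [1]
  #4 pop 0: in={0,1,2,3,4} → {0,2} (no change)
  #5 pop 1: in={0,1,2,3,4} → {0,1,2,3,4} (no change)

Fixpoint:
  val[0] = {0,2}
  val[1] = {0,1,2,3,4}
  val[2] = {0,1,2,3,4}

{0,1,2,3,4}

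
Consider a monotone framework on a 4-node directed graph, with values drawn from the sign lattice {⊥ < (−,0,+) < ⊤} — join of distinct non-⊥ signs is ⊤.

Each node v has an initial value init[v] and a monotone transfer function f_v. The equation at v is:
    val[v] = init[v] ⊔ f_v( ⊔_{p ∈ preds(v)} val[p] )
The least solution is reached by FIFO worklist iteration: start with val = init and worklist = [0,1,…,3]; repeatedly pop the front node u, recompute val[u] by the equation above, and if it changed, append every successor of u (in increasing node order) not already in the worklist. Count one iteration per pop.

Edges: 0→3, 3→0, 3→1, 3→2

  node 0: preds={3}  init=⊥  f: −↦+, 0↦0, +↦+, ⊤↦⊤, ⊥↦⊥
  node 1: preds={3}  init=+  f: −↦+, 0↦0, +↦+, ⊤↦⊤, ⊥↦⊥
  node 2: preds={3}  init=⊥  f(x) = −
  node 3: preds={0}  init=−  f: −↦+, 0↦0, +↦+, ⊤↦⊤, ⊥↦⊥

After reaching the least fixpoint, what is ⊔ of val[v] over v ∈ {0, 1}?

⊤

Iteration log — 8 steps:
  step 1. node 0  ⊔preds=−  new=+  old=⊥  +wl: 
  step 2. node 1  ⊔preds=−  new=+  stable
  step 3. node 2  ⊔preds=−  new=−  old=⊥  +wl: 
  step 4. node 3  ⊔preds=+  new=⊤  old=−  +wl: 0,1,2
  step 5. node 0  ⊔preds=⊤  new=⊤  old=+  +wl: 3
  step 6. node 1  ⊔preds=⊤  new=⊤  old=+  +wl: 
  step 7. node 2  ⊔preds=⊤  new=−  stable
  step 8. node 3  ⊔preds=⊤  new=⊤  stable

Least fixpoint reached:
  node 0: ⊤
  node 1: ⊤
  node 2: −
  node 3: ⊤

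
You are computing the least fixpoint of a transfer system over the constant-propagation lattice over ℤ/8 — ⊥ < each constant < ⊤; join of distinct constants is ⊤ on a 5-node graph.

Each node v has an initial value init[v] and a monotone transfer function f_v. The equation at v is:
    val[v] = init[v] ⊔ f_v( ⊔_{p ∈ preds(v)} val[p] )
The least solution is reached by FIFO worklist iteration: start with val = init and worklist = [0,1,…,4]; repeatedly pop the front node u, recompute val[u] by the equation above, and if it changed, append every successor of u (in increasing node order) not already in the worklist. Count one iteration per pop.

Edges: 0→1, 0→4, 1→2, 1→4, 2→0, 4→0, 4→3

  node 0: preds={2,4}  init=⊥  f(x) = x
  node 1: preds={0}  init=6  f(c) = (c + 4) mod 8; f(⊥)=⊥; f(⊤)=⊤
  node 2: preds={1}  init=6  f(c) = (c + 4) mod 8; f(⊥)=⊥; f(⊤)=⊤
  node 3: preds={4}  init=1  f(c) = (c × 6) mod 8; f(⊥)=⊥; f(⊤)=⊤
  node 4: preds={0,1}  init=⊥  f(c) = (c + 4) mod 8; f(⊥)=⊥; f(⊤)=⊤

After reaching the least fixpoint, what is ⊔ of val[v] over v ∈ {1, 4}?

Iteration log — 9 steps:
  step 1. node 0  ⊔preds=6  new=6  old=⊥  +wl: 
  step 2. node 1  ⊔preds=6  new=⊤  old=6  +wl: 
  step 3. node 2  ⊔preds=⊤  new=⊤  old=6  +wl: 0
  step 4. node 3  ⊔preds=⊥  new=1  stable
  step 5. node 4  ⊔preds=⊤  new=⊤  old=⊥  +wl: 3
  step 6. node 0  ⊔preds=⊤  new=⊤  old=6  +wl: 1,4
  step 7. node 3  ⊔preds=⊤  new=⊤  old=1  +wl: 
  step 8. node 1  ⊔preds=⊤  new=⊤  stable
  step 9. node 4  ⊔preds=⊤  new=⊤  stable

Least fixpoint reached:
  node 0: ⊤
  node 1: ⊤
  node 2: ⊤
  node 3: ⊤
  node 4: ⊤

⊤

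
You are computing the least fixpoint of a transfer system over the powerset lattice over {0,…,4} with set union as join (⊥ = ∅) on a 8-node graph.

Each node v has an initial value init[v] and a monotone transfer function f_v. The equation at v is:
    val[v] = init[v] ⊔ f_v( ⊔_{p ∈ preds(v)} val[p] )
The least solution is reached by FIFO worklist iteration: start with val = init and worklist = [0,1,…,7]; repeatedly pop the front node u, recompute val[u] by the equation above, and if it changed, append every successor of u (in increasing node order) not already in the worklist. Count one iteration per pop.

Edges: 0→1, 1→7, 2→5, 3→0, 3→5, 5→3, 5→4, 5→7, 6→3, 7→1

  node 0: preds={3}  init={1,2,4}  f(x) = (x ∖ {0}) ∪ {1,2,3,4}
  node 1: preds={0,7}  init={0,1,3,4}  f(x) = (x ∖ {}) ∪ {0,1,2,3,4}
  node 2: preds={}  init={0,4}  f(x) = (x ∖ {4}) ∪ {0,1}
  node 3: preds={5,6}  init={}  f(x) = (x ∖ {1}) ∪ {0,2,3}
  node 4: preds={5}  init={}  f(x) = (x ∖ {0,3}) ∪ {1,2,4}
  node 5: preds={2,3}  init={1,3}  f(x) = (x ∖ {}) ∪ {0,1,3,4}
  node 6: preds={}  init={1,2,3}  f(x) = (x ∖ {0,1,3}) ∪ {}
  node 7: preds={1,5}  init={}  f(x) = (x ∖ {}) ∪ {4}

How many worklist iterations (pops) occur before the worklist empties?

14

Iteration log — 14 steps:
  step 1. node 0  ⊔preds={}  new={1,2,3,4}  old={1,2,4}  +wl: 
  step 2. node 1  ⊔preds={1,2,3,4}  new={0,1,2,3,4}  old={0,1,3,4}  +wl: 
  step 3. node 2  ⊔preds={}  new={0,1,4}  old={0,4}  +wl: 
  step 4. node 3  ⊔preds={1,2,3}  new={0,2,3}  old={}  +wl: 0
  step 5. node 4  ⊔preds={1,3}  new={1,2,4}  old={}  +wl: 
  step 6. node 5  ⊔preds={0,1,2,3,4}  new={0,1,2,3,4}  old={1,3}  +wl: 3,4
  step 7. node 6  ⊔preds={}  new={1,2,3}  stable
  step 8. node 7  ⊔preds={0,1,2,3,4}  new={0,1,2,3,4}  old={}  +wl: 1
  step 9. node 0  ⊔preds={0,2,3}  new={1,2,3,4}  stable
  step 10. node 3  ⊔preds={0,1,2,3,4}  new={0,2,3,4}  old={0,2,3}  +wl: 0,5
  step 11. node 4  ⊔preds={0,1,2,3,4}  new={1,2,4}  stable
  step 12. node 1  ⊔preds={0,1,2,3,4}  new={0,1,2,3,4}  stable
  step 13. node 0  ⊔preds={0,2,3,4}  new={1,2,3,4}  stable
  step 14. node 5  ⊔preds={0,1,2,3,4}  new={0,1,2,3,4}  stable

Least fixpoint reached:
  node 0: {1,2,3,4}
  node 1: {0,1,2,3,4}
  node 2: {0,1,4}
  node 3: {0,2,3,4}
  node 4: {1,2,4}
  node 5: {0,1,2,3,4}
  node 6: {1,2,3}
  node 7: {0,1,2,3,4}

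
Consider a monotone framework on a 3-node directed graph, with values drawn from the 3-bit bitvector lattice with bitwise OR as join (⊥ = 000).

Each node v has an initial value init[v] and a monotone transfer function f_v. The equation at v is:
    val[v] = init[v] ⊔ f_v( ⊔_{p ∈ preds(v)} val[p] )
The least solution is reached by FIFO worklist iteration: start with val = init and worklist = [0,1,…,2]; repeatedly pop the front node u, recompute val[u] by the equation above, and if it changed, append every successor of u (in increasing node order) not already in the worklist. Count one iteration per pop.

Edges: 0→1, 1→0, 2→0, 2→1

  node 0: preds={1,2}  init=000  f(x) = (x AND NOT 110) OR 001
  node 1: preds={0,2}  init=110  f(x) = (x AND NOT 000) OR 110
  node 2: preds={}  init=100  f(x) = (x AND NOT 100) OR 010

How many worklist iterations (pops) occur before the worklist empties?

Trace (5 dequeues):
  [1] u=0 | in 110 | out 001 | prev 000 | push {}
  [2] u=1 | in 101 | out 111 | prev 110 | push {0}
  [3] u=2 | in 000 | out 110 | prev 100 | push {1}
  [4] u=0 | in 111 | out 001 | ==
  [5] u=1 | in 111 | out 111 | ==

Converged values:
  [0] 001
  [1] 111
  [2] 110

5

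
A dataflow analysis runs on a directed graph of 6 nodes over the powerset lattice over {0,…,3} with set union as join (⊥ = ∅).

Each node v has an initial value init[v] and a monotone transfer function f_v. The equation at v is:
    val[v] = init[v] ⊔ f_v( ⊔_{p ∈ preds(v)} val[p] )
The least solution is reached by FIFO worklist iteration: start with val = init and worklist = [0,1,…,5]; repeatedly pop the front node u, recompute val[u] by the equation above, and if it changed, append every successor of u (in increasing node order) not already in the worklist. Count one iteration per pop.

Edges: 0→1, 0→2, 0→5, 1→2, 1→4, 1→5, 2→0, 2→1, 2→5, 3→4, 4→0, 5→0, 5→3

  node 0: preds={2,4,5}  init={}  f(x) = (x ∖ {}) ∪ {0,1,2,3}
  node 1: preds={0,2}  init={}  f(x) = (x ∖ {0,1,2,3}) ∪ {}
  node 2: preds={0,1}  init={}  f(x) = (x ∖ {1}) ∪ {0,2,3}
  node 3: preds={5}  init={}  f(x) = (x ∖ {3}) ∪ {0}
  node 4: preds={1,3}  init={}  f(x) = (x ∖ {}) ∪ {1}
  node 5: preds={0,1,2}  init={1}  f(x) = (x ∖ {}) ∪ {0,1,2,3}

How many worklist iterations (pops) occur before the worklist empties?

Iteration log — 11 steps:
  step 1. node 0  ⊔preds={1}  new={0,1,2,3}  old={}  +wl: 
  step 2. node 1  ⊔preds={0,1,2,3}  new={}  stable
  step 3. node 2  ⊔preds={0,1,2,3}  new={0,2,3}  old={}  +wl: 0,1
  step 4. node 3  ⊔preds={1}  new={0,1}  old={}  +wl: 
  step 5. node 4  ⊔preds={0,1}  new={0,1}  old={}  +wl: 
  step 6. node 5  ⊔preds={0,1,2,3}  new={0,1,2,3}  old={1}  +wl: 3
  step 7. node 0  ⊔preds={0,1,2,3}  new={0,1,2,3}  stable
  step 8. node 1  ⊔preds={0,1,2,3}  new={}  stable
  step 9. node 3  ⊔preds={0,1,2,3}  new={0,1,2}  old={0,1}  +wl: 4
  step 10. node 4  ⊔preds={0,1,2}  new={0,1,2}  old={0,1}  +wl: 0
  step 11. node 0  ⊔preds={0,1,2,3}  new={0,1,2,3}  stable

Least fixpoint reached:
  node 0: {0,1,2,3}
  node 1: {}
  node 2: {0,2,3}
  node 3: {0,1,2}
  node 4: {0,1,2}
  node 5: {0,1,2,3}

11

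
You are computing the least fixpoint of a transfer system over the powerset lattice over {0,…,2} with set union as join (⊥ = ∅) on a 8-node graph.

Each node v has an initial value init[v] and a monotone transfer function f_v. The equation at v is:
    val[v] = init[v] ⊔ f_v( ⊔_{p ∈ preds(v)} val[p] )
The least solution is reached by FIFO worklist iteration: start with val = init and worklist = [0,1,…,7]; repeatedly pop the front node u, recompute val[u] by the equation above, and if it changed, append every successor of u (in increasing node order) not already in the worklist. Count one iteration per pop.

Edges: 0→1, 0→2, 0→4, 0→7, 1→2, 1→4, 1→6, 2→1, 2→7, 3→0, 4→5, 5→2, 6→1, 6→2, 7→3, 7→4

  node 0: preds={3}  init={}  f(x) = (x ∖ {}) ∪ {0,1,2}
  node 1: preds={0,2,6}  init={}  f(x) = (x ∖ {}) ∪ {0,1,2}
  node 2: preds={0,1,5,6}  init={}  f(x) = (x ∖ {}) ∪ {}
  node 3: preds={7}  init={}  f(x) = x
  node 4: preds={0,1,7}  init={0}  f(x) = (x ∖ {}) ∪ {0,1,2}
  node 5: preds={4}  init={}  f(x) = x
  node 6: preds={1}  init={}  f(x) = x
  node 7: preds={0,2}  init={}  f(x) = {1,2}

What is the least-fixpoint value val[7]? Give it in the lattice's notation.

{1,2}

Worklist (13 pops):
  #1 pop 0: in={} → {0,1,2} (was {}); enqueue []
  #2 pop 1: in={0,1,2} → {0,1,2} (was {}); enqueue []
  #3 pop 2: in={0,1,2} → {0,1,2} (was {}); enqueue [1]
  #4 pop 3: in={} → {} (no change)
  #5 pop 4: in={0,1,2} → {0,1,2} (was {0}); enqueue []
  #6 pop 5: in={0,1,2} → {0,1,2} (was {}); enqueue [2]
  #7 pop 6: in={0,1,2} → {0,1,2} (was {}); enqueue []
  #8 pop 7: in={0,1,2} → {1,2} (was {}); enqueue [3,4]
  #9 pop 1: in={0,1,2} → {0,1,2} (no change)
  #10 pop 2: in={0,1,2} → {0,1,2} (no change)
  #11 pop 3: in={1,2} → {1,2} (was {}); enqueue [0]
  #12 pop 4: in={0,1,2} → {0,1,2} (no change)
  #13 pop 0: in={1,2} → {0,1,2} (no change)

Fixpoint:
  val[0] = {0,1,2}
  val[1] = {0,1,2}
  val[2] = {0,1,2}
  val[3] = {1,2}
  val[4] = {0,1,2}
  val[5] = {0,1,2}
  val[6] = {0,1,2}
  val[7] = {1,2}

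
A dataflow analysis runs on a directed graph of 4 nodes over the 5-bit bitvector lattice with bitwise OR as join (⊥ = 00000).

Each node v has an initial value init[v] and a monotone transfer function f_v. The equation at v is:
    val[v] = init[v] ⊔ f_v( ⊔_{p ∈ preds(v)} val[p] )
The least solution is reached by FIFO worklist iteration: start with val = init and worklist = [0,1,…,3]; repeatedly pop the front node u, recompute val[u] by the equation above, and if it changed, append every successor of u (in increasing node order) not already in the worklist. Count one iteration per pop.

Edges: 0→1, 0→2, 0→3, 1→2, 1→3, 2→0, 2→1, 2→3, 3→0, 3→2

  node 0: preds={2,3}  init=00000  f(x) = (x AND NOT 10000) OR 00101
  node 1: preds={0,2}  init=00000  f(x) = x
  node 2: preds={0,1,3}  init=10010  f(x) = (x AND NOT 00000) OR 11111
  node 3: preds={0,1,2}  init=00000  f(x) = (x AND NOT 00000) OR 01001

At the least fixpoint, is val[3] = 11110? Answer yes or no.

no

Iteration log — 8 steps:
  step 1. node 0  ⊔preds=10010  new=00111  old=00000  +wl: 
  step 2. node 1  ⊔preds=10111  new=10111  old=00000  +wl: 
  step 3. node 2  ⊔preds=10111  new=11111  old=10010  +wl: 0,1
  step 4. node 3  ⊔preds=11111  new=11111  old=00000  +wl: 2
  step 5. node 0  ⊔preds=11111  new=01111  old=00111  +wl: 3
  step 6. node 1  ⊔preds=11111  new=11111  old=10111  +wl: 
  step 7. node 2  ⊔preds=11111  new=11111  stable
  step 8. node 3  ⊔preds=11111  new=11111  stable

Least fixpoint reached:
  node 0: 01111
  node 1: 11111
  node 2: 11111
  node 3: 11111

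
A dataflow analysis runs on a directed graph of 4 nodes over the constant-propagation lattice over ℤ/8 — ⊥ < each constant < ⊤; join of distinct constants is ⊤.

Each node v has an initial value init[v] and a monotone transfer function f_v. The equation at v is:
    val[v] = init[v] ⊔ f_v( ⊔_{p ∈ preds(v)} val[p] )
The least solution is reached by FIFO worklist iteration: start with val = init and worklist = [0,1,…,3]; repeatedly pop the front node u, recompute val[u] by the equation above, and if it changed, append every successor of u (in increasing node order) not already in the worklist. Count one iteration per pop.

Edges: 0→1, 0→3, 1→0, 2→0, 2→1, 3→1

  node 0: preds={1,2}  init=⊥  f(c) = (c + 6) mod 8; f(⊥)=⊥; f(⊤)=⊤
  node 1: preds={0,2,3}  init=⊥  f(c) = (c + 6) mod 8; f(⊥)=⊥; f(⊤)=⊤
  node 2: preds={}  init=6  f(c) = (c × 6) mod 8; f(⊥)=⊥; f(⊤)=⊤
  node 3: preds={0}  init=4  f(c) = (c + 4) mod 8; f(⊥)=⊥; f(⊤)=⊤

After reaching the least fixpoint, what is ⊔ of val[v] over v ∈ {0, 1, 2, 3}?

Worklist (7 pops):
  #1 pop 0: in=6 → 4 (was ⊥); enqueue []
  #2 pop 1: in=⊤ → ⊤ (was ⊥); enqueue [0]
  #3 pop 2: in=⊥ → 6 (no change)
  #4 pop 3: in=4 → ⊤ (was 4); enqueue [1]
  #5 pop 0: in=⊤ → ⊤ (was 4); enqueue [3]
  #6 pop 1: in=⊤ → ⊤ (no change)
  #7 pop 3: in=⊤ → ⊤ (no change)

Fixpoint:
  val[0] = ⊤
  val[1] = ⊤
  val[2] = 6
  val[3] = ⊤

⊤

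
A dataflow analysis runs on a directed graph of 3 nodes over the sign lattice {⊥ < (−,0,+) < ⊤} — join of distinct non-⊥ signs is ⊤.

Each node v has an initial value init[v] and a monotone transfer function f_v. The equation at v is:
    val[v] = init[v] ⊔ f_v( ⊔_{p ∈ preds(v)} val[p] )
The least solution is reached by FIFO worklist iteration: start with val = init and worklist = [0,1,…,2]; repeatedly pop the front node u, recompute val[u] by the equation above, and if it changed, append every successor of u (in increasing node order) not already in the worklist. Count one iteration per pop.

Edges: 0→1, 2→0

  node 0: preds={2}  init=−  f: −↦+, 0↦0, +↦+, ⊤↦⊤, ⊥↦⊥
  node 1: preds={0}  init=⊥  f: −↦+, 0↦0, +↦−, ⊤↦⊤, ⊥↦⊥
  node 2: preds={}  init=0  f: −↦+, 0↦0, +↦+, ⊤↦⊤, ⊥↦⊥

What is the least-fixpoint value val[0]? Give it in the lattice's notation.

Iteration log — 3 steps:
  step 1. node 0  ⊔preds=0  new=⊤  old=−  +wl: 
  step 2. node 1  ⊔preds=⊤  new=⊤  old=⊥  +wl: 
  step 3. node 2  ⊔preds=⊥  new=0  stable

Least fixpoint reached:
  node 0: ⊤
  node 1: ⊤
  node 2: 0

⊤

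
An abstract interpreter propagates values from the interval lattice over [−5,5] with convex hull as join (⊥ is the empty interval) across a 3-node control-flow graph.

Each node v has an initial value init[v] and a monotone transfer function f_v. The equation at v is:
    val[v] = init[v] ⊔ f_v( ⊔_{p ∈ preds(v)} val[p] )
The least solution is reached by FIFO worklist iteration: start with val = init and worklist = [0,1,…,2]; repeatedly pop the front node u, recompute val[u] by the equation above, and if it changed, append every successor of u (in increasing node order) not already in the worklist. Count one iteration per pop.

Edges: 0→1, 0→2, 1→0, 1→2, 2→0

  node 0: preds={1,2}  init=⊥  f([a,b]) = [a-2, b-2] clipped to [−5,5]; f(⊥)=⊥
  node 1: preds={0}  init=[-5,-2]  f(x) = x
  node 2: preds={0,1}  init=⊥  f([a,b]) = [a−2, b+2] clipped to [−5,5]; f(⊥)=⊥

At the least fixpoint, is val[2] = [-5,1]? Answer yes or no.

Trace (6 dequeues):
  [1] u=0 | in [-5,-2] | out [-5,-4] | prev ⊥ | push {}
  [2] u=1 | in [-5,-4] | out [-5,-2] | ==
  [3] u=2 | in [-5,-2] | out [-5,0] | prev ⊥ | push {0}
  [4] u=0 | in [-5,0] | out [-5,-2] | prev [-5,-4] | push {1,2}
  [5] u=1 | in [-5,-2] | out [-5,-2] | ==
  [6] u=2 | in [-5,-2] | out [-5,0] | ==

Converged values:
  [0] [-5,-2]
  [1] [-5,-2]
  [2] [-5,0]

no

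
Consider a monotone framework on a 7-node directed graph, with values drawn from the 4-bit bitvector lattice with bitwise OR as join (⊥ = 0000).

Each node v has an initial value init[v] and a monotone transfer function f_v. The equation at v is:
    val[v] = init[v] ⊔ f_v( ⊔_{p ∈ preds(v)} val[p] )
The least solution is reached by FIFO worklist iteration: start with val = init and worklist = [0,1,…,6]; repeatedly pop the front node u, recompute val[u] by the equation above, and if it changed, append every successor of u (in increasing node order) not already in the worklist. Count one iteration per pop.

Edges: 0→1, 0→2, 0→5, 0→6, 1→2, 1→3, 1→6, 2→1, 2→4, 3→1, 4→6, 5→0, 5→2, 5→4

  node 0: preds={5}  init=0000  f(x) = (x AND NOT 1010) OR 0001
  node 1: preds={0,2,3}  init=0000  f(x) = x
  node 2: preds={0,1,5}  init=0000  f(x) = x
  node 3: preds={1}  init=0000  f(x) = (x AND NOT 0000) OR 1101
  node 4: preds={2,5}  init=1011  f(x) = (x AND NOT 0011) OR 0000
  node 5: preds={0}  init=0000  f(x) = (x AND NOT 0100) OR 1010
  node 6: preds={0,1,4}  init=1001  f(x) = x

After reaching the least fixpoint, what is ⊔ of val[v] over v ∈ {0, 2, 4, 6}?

1111

Worklist (18 pops):
  #1 pop 0: in=0000 → 0001 (was 0000); enqueue []
  #2 pop 1: in=0001 → 0001 (was 0000); enqueue []
  #3 pop 2: in=0001 → 0001 (was 0000); enqueue [1]
  #4 pop 3: in=0001 → 1101 (was 0000); enqueue []
  #5 pop 4: in=0001 → 1011 (no change)
  #6 pop 5: in=0001 → 1011 (was 0000); enqueue [0,2,4]
  #7 pop 6: in=1011 → 1011 (was 1001); enqueue []
  #8 pop 1: in=1101 → 1101 (was 0001); enqueue [3,6]
  #9 pop 0: in=1011 → 0001 (no change)
  #10 pop 2: in=1111 → 1111 (was 0001); enqueue [1]
  #11 pop 4: in=1111 → 1111 (was 1011); enqueue []
  #12 pop 3: in=1101 → 1101 (no change)
  #13 pop 6: in=1111 → 1111 (was 1011); enqueue []
  #14 pop 1: in=1111 → 1111 (was 1101); enqueue [2,3,6]
  #15 pop 2: in=1111 → 1111 (no change)
  #16 pop 3: in=1111 → 1111 (was 1101); enqueue [1]
  #17 pop 6: in=1111 → 1111 (no change)
  #18 pop 1: in=1111 → 1111 (no change)

Fixpoint:
  val[0] = 0001
  val[1] = 1111
  val[2] = 1111
  val[3] = 1111
  val[4] = 1111
  val[5] = 1011
  val[6] = 1111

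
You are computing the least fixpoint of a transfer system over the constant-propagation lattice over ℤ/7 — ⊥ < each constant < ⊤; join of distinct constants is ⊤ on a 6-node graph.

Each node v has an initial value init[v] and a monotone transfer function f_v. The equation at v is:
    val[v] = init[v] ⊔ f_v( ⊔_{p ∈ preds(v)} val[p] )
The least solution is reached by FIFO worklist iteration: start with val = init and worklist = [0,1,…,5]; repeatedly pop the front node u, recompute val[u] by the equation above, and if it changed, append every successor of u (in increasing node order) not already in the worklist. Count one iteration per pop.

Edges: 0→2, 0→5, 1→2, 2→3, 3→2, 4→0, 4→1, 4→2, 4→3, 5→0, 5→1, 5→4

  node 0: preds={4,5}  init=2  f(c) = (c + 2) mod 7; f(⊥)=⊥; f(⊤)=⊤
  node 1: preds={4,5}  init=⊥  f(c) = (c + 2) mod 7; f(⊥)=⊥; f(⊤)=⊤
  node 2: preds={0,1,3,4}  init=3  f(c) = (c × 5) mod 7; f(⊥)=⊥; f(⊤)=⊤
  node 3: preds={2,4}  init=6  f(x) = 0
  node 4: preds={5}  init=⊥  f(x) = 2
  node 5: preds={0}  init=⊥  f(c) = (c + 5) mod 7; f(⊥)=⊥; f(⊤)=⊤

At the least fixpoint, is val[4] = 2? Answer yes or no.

Iteration log — 16 steps:
  step 1. node 0  ⊔preds=⊥  new=2  stable
  step 2. node 1  ⊔preds=⊥  new=⊥  stable
  step 3. node 2  ⊔preds=⊤  new=⊤  old=3  +wl: 
  step 4. node 3  ⊔preds=⊤  new=⊤  old=6  +wl: 2
  step 5. node 4  ⊔preds=⊥  new=2  old=⊥  +wl: 0,1,3
  step 6. node 5  ⊔preds=2  new=0  old=⊥  +wl: 4
  step 7. node 2  ⊔preds=⊤  new=⊤  stable
  step 8. node 0  ⊔preds=⊤  new=⊤  old=2  +wl: 2,5
  step 9. node 1  ⊔preds=⊤  new=⊤  old=⊥  +wl: 
  step 10. node 3  ⊔preds=⊤  new=⊤  stable
  step 11. node 4  ⊔preds=0  new=2  stable
  step 12. node 2  ⊔preds=⊤  new=⊤  stable
  step 13. node 5  ⊔preds=⊤  new=⊤  old=0  +wl: 0,1,4
  step 14. node 0  ⊔preds=⊤  new=⊤  stable
  step 15. node 1  ⊔preds=⊤  new=⊤  stable
  step 16. node 4  ⊔preds=⊤  new=2  stable

Least fixpoint reached:
  node 0: ⊤
  node 1: ⊤
  node 2: ⊤
  node 3: ⊤
  node 4: 2
  node 5: ⊤

yes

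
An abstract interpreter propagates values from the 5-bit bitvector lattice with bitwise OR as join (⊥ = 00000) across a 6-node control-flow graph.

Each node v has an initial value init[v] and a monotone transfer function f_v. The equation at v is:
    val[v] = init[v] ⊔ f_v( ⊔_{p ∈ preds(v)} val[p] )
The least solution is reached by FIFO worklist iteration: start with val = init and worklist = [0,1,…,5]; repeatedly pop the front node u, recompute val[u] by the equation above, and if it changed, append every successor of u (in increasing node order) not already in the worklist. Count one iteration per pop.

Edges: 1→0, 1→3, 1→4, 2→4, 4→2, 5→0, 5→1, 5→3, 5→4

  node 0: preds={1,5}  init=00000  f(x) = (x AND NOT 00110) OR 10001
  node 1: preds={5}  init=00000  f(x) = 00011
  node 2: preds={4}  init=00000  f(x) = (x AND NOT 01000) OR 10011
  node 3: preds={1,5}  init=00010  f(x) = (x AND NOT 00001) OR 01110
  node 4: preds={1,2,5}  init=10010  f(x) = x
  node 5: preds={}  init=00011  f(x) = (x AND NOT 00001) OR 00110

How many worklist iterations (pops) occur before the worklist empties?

13

Iteration log — 13 steps:
  step 1. node 0  ⊔preds=00011  new=10001  old=00000  +wl: 
  step 2. node 1  ⊔preds=00011  new=00011  old=00000  +wl: 0
  step 3. node 2  ⊔preds=10010  new=10011  old=00000  +wl: 
  step 4. node 3  ⊔preds=00011  new=01110  old=00010  +wl: 
  step 5. node 4  ⊔preds=10011  new=10011  old=10010  +wl: 2
  step 6. node 5  ⊔preds=00000  new=00111  old=00011  +wl: 1,3,4
  step 7. node 0  ⊔preds=00111  new=10001  stable
  step 8. node 2  ⊔preds=10011  new=10011  stable
  step 9. node 1  ⊔preds=00111  new=00011  stable
  step 10. node 3  ⊔preds=00111  new=01110  stable
  step 11. node 4  ⊔preds=10111  new=10111  old=10011  +wl: 2
  step 12. node 2  ⊔preds=10111  new=10111  old=10011  +wl: 4
  step 13. node 4  ⊔preds=10111  new=10111  stable

Least fixpoint reached:
  node 0: 10001
  node 1: 00011
  node 2: 10111
  node 3: 01110
  node 4: 10111
  node 5: 00111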